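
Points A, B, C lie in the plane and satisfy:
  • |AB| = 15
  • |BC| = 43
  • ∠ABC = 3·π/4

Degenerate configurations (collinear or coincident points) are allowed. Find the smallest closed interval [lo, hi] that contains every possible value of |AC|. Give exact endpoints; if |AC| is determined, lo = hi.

|AC| = √(645·√(2) + 2074)  (≈ 54.6458)

|AB| ∈ {15}
|BC| ∈ {43}
|AC| ∈ {√(645·√(2) + 2074)}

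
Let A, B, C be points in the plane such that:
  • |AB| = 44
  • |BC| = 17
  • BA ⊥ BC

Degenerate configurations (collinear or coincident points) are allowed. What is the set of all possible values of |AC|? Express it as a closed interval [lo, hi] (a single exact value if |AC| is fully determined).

|AC| = 5·√(89)  (≈ 47.1699)

|AB| ∈ {44}
|BC| ∈ {17}
|AC| ∈ {5·√(89)}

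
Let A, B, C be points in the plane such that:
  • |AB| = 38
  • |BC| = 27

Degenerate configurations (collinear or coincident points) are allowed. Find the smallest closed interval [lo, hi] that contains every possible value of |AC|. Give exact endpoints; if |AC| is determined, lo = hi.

|AC| ∈ [11, 65]  (≈ [11.0000, 65.0000])

|AB| ∈ {38}
|BC| ∈ {27}
|AC| ∈ [11, 65]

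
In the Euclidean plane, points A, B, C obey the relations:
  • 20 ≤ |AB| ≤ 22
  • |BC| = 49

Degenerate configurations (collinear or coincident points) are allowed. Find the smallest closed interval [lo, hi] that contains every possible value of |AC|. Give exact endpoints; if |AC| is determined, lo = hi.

|AB| ∈ [20, 22]
|BC| ∈ {49}
|AC| ∈ [27, 71]

|AC| ∈ [27, 71]  (≈ [27.0000, 71.0000])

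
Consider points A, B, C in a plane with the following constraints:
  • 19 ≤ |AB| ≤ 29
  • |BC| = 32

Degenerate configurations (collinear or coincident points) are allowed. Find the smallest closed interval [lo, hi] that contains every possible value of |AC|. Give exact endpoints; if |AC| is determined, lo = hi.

|AB| ∈ [19, 29]
|BC| ∈ {32}
|AC| ∈ [3, 61]

|AC| ∈ [3, 61]  (≈ [3.0000, 61.0000])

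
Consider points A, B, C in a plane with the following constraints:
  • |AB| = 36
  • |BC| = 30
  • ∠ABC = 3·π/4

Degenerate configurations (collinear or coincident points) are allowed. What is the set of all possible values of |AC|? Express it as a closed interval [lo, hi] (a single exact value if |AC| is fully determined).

|AC| = 6·√(30·√(2) + 61)  (≈ 61.0193)

|AB| ∈ {36}
|BC| ∈ {30}
|AC| ∈ {6·√(30·√(2) + 61)}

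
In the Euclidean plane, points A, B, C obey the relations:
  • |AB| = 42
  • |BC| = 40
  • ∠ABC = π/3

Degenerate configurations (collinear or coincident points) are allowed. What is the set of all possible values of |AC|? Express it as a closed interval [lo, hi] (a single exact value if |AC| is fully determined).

|AC| = 2·√(421)  (≈ 41.0366)

|AB| ∈ {42}
|BC| ∈ {40}
|AC| ∈ {2·√(421)}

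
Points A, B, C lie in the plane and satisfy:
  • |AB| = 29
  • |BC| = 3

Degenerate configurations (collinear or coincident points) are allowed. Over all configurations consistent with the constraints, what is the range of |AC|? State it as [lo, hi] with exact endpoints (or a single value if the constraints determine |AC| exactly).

|AB| ∈ {29}
|BC| ∈ {3}
|AC| ∈ [26, 32]

|AC| ∈ [26, 32]  (≈ [26.0000, 32.0000])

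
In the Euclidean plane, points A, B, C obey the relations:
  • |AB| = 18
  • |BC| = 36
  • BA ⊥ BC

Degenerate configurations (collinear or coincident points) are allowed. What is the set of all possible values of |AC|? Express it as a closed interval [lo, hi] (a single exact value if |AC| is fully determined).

|AB| ∈ {18}
|BC| ∈ {36}
|AC| ∈ {18·√(5)}

|AC| = 18·√(5)  (≈ 40.2492)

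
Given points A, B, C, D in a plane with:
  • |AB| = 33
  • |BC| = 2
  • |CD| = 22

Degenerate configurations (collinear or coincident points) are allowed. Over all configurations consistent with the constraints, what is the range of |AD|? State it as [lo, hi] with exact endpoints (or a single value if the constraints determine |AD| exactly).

|AB| ∈ {33}
|BC| ∈ {2}
|CD| ∈ {22}
|AC| ∈ [31, 35]
|BD| ∈ [20, 24]
|AD| ∈ [9, 57]

|AD| ∈ [9, 57]  (≈ [9.0000, 57.0000])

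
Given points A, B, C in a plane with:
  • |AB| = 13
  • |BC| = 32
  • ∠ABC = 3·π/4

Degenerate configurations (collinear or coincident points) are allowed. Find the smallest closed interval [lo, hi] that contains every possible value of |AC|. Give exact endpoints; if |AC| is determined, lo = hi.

|AB| ∈ {13}
|BC| ∈ {32}
|AC| ∈ {√(416·√(2) + 1193)}

|AC| = √(416·√(2) + 1193)  (≈ 42.2056)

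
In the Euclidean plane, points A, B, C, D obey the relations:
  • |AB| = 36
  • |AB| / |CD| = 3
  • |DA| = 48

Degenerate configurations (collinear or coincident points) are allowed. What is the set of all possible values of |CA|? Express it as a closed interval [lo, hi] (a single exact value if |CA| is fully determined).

|CA| ∈ [36, 60]  (≈ [36.0000, 60.0000])

|AB| ∈ {36}
|AD| ∈ {48}
|CD| ∈ {12}
|BD| ∈ [12, 84]
|AC| ∈ [36, 60]
|BC| ∈ [0, 96]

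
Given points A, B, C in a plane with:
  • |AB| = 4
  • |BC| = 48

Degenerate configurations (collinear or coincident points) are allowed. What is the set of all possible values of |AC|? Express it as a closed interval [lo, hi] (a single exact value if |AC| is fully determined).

|AC| ∈ [44, 52]  (≈ [44.0000, 52.0000])

|AB| ∈ {4}
|BC| ∈ {48}
|AC| ∈ [44, 52]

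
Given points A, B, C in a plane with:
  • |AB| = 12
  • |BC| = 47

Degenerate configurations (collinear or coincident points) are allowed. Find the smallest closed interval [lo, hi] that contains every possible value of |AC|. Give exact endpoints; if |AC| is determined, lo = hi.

|AB| ∈ {12}
|BC| ∈ {47}
|AC| ∈ [35, 59]

|AC| ∈ [35, 59]  (≈ [35.0000, 59.0000])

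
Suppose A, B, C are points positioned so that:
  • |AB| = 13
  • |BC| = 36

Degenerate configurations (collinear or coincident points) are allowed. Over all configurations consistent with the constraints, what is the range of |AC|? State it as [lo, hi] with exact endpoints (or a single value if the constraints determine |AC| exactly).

|AB| ∈ {13}
|BC| ∈ {36}
|AC| ∈ [23, 49]

|AC| ∈ [23, 49]  (≈ [23.0000, 49.0000])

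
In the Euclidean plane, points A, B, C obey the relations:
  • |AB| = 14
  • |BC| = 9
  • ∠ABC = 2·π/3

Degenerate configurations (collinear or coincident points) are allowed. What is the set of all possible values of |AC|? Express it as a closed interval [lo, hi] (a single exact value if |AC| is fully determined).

|AC| = √(403)  (≈ 20.0749)

|AB| ∈ {14}
|BC| ∈ {9}
|AC| ∈ {√(403)}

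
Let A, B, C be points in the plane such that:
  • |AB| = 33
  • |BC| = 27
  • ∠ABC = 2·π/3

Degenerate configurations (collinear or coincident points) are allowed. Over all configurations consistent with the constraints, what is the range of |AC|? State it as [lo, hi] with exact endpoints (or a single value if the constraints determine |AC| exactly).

|AB| ∈ {33}
|BC| ∈ {27}
|AC| ∈ {3·√(301)}

|AC| = 3·√(301)  (≈ 52.0481)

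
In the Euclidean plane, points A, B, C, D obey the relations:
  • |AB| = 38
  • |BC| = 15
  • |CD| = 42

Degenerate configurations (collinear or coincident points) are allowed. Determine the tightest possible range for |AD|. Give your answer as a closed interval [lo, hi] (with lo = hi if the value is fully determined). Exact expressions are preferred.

|AD| ∈ [0, 95]  (≈ [0.0000, 95.0000])

|AB| ∈ {38}
|BC| ∈ {15}
|CD| ∈ {42}
|AC| ∈ [23, 53]
|BD| ∈ [27, 57]
|AD| ∈ [0, 95]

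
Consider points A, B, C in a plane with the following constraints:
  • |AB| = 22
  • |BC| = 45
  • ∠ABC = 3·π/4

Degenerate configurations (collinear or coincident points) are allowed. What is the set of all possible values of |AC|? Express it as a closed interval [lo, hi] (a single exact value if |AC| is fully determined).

|AC| = √(990·√(2) + 2509)  (≈ 62.5226)

|AB| ∈ {22}
|BC| ∈ {45}
|AC| ∈ {√(990·√(2) + 2509)}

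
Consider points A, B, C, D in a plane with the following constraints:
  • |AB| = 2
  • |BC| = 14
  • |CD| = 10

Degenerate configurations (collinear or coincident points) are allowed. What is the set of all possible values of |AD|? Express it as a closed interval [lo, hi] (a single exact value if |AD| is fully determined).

|AD| ∈ [2, 26]  (≈ [2.0000, 26.0000])

|AB| ∈ {2}
|BC| ∈ {14}
|CD| ∈ {10}
|AC| ∈ [12, 16]
|BD| ∈ [4, 24]
|AD| ∈ [2, 26]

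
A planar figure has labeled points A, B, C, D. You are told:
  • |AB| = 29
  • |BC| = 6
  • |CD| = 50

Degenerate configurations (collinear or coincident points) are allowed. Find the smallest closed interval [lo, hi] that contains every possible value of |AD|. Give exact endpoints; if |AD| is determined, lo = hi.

|AB| ∈ {29}
|BC| ∈ {6}
|CD| ∈ {50}
|AC| ∈ [23, 35]
|BD| ∈ [44, 56]
|AD| ∈ [15, 85]

|AD| ∈ [15, 85]  (≈ [15.0000, 85.0000])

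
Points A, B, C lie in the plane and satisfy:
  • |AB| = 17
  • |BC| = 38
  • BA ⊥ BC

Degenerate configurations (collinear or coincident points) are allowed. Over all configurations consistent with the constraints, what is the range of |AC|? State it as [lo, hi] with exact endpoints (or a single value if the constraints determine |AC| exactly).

|AB| ∈ {17}
|BC| ∈ {38}
|AC| ∈ {√(1733)}

|AC| = √(1733)  (≈ 41.6293)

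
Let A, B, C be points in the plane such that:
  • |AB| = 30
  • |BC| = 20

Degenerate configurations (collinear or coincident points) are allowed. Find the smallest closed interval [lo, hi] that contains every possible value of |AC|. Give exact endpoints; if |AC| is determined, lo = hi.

|AB| ∈ {30}
|BC| ∈ {20}
|AC| ∈ [10, 50]

|AC| ∈ [10, 50]  (≈ [10.0000, 50.0000])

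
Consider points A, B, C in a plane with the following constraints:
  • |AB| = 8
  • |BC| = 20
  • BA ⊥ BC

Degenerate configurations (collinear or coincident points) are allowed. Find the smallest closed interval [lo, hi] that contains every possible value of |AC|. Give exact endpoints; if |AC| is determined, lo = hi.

|AC| = 4·√(29)  (≈ 21.5407)

|AB| ∈ {8}
|BC| ∈ {20}
|AC| ∈ {4·√(29)}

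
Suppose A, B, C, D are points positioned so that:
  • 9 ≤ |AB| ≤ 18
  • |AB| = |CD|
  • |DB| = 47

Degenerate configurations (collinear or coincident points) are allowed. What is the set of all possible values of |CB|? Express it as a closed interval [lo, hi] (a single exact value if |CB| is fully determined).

|AB| ∈ [9, 18]
|BD| ∈ {47}
|CD| ∈ [9, 18]
|AD| ∈ [29, 65]
|BC| ∈ [29, 65]
|AC| ∈ [11, 83]

|CB| ∈ [29, 65]  (≈ [29.0000, 65.0000])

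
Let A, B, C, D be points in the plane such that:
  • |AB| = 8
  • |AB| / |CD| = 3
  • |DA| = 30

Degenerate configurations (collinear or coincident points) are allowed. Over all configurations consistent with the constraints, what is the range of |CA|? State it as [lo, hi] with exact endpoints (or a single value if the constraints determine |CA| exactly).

|CA| ∈ [82/3, 98/3]  (≈ [27.3333, 32.6667])

|AB| ∈ {8}
|AD| ∈ {30}
|CD| ∈ {8/3}
|BD| ∈ [22, 38]
|AC| ∈ [82/3, 98/3]
|BC| ∈ [58/3, 122/3]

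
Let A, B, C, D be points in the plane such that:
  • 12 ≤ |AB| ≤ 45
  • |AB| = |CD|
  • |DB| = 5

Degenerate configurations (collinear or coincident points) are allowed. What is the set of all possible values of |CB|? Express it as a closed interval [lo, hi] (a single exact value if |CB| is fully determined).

|CB| ∈ [7, 50]  (≈ [7.0000, 50.0000])

|AB| ∈ [12, 45]
|BD| ∈ {5}
|CD| ∈ [12, 45]
|AD| ∈ [7, 50]
|BC| ∈ [7, 50]
|AC| ∈ [0, 95]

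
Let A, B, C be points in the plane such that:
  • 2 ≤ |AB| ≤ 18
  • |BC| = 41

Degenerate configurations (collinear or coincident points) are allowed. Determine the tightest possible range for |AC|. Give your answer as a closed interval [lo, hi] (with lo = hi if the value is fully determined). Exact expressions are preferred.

|AB| ∈ [2, 18]
|BC| ∈ {41}
|AC| ∈ [23, 59]

|AC| ∈ [23, 59]  (≈ [23.0000, 59.0000])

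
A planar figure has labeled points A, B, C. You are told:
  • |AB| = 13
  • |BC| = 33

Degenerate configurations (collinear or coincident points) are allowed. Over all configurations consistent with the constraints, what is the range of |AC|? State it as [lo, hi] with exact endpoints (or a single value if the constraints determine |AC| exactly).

|AB| ∈ {13}
|BC| ∈ {33}
|AC| ∈ [20, 46]

|AC| ∈ [20, 46]  (≈ [20.0000, 46.0000])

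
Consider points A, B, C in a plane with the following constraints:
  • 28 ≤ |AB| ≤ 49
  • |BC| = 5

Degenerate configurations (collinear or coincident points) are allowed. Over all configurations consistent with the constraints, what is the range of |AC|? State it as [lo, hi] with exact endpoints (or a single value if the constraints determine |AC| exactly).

|AC| ∈ [23, 54]  (≈ [23.0000, 54.0000])

|AB| ∈ [28, 49]
|BC| ∈ {5}
|AC| ∈ [23, 54]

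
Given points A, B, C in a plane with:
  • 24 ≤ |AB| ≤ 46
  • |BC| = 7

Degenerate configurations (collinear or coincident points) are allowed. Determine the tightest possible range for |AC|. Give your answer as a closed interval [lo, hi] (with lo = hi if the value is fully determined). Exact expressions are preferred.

|AB| ∈ [24, 46]
|BC| ∈ {7}
|AC| ∈ [17, 53]

|AC| ∈ [17, 53]  (≈ [17.0000, 53.0000])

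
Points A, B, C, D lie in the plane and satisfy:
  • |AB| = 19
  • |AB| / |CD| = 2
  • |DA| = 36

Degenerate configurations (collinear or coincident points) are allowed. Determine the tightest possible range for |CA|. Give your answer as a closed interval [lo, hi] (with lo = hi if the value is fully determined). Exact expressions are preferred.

|CA| ∈ [53/2, 91/2]  (≈ [26.5000, 45.5000])

|AB| ∈ {19}
|AD| ∈ {36}
|CD| ∈ {19/2}
|BD| ∈ [17, 55]
|AC| ∈ [53/2, 91/2]
|BC| ∈ [15/2, 129/2]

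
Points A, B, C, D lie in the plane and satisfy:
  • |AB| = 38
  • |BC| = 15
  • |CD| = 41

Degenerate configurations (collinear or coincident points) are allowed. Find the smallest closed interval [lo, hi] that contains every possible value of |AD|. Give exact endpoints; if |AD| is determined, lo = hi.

|AB| ∈ {38}
|BC| ∈ {15}
|CD| ∈ {41}
|AC| ∈ [23, 53]
|BD| ∈ [26, 56]
|AD| ∈ [0, 94]

|AD| ∈ [0, 94]  (≈ [0.0000, 94.0000])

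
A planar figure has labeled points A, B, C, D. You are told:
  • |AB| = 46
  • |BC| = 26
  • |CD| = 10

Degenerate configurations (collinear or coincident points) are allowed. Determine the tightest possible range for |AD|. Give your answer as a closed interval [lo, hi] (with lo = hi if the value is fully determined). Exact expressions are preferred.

|AD| ∈ [10, 82]  (≈ [10.0000, 82.0000])

|AB| ∈ {46}
|BC| ∈ {26}
|CD| ∈ {10}
|AC| ∈ [20, 72]
|BD| ∈ [16, 36]
|AD| ∈ [10, 82]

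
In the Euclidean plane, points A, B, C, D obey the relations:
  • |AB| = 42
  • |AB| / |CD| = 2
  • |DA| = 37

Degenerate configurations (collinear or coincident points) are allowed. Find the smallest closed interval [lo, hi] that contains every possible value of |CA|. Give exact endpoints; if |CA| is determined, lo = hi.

|AB| ∈ {42}
|AD| ∈ {37}
|CD| ∈ {21}
|BD| ∈ [5, 79]
|AC| ∈ [16, 58]
|BC| ∈ [0, 100]

|CA| ∈ [16, 58]  (≈ [16.0000, 58.0000])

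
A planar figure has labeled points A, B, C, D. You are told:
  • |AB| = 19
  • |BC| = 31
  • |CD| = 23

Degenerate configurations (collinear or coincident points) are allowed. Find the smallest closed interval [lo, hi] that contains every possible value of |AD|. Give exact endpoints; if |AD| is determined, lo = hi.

|AB| ∈ {19}
|BC| ∈ {31}
|CD| ∈ {23}
|AC| ∈ [12, 50]
|BD| ∈ [8, 54]
|AD| ∈ [0, 73]

|AD| ∈ [0, 73]  (≈ [0.0000, 73.0000])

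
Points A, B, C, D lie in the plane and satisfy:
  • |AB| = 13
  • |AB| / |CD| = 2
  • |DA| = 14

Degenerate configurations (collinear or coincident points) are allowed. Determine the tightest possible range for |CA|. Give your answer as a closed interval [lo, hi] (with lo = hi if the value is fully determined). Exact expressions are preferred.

|CA| ∈ [15/2, 41/2]  (≈ [7.5000, 20.5000])

|AB| ∈ {13}
|AD| ∈ {14}
|CD| ∈ {13/2}
|BD| ∈ [1, 27]
|AC| ∈ [15/2, 41/2]
|BC| ∈ [0, 67/2]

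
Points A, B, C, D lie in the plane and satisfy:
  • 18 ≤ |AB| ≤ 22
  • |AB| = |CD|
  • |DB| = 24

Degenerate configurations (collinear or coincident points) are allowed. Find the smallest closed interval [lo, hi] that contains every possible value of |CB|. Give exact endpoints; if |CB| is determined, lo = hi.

|AB| ∈ [18, 22]
|BD| ∈ {24}
|CD| ∈ [18, 22]
|AD| ∈ [2, 46]
|BC| ∈ [2, 46]
|AC| ∈ [0, 68]

|CB| ∈ [2, 46]  (≈ [2.0000, 46.0000])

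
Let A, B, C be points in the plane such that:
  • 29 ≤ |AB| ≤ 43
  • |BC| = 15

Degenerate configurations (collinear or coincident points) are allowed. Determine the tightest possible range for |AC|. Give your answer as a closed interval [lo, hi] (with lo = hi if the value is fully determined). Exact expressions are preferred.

|AC| ∈ [14, 58]  (≈ [14.0000, 58.0000])

|AB| ∈ [29, 43]
|BC| ∈ {15}
|AC| ∈ [14, 58]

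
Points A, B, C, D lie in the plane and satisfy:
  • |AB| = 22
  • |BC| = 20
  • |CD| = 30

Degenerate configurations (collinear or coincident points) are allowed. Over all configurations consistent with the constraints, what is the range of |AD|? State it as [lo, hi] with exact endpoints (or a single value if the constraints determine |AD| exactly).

|AB| ∈ {22}
|BC| ∈ {20}
|CD| ∈ {30}
|AC| ∈ [2, 42]
|BD| ∈ [10, 50]
|AD| ∈ [0, 72]

|AD| ∈ [0, 72]  (≈ [0.0000, 72.0000])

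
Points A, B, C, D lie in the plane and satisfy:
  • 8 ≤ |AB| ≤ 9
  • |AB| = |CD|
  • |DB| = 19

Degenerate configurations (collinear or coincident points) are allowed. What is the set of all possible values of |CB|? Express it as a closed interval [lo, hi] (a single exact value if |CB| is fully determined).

|CB| ∈ [10, 28]  (≈ [10.0000, 28.0000])

|AB| ∈ [8, 9]
|BD| ∈ {19}
|CD| ∈ [8, 9]
|AD| ∈ [10, 28]
|BC| ∈ [10, 28]
|AC| ∈ [1, 37]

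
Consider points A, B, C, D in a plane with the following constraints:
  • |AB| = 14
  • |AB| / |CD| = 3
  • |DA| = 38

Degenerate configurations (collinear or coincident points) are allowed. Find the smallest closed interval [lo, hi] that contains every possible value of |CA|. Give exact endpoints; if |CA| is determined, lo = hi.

|CA| ∈ [100/3, 128/3]  (≈ [33.3333, 42.6667])

|AB| ∈ {14}
|AD| ∈ {38}
|CD| ∈ {14/3}
|BD| ∈ [24, 52]
|AC| ∈ [100/3, 128/3]
|BC| ∈ [58/3, 170/3]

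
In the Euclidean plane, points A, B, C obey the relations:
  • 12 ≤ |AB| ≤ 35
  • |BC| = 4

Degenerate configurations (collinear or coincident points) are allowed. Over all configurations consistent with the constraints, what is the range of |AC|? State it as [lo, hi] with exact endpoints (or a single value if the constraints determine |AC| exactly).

|AC| ∈ [8, 39]  (≈ [8.0000, 39.0000])

|AB| ∈ [12, 35]
|BC| ∈ {4}
|AC| ∈ [8, 39]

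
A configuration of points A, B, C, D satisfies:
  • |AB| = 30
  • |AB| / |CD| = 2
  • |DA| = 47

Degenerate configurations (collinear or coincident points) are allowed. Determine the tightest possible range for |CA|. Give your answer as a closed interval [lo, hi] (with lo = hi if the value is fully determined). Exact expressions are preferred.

|AB| ∈ {30}
|AD| ∈ {47}
|CD| ∈ {15}
|BD| ∈ [17, 77]
|AC| ∈ [32, 62]
|BC| ∈ [2, 92]

|CA| ∈ [32, 62]  (≈ [32.0000, 62.0000])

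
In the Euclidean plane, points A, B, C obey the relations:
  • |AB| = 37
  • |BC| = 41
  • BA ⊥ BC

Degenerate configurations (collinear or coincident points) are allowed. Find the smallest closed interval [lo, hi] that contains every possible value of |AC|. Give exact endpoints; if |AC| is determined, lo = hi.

|AC| = 5·√(122)  (≈ 55.2268)

|AB| ∈ {37}
|BC| ∈ {41}
|AC| ∈ {5·√(122)}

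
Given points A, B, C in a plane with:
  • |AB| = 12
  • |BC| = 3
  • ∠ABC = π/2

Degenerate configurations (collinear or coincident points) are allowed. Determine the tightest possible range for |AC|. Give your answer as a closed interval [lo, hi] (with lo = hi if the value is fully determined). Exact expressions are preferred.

|AC| = 3·√(17)  (≈ 12.3693)

|AB| ∈ {12}
|BC| ∈ {3}
|AC| ∈ {3·√(17)}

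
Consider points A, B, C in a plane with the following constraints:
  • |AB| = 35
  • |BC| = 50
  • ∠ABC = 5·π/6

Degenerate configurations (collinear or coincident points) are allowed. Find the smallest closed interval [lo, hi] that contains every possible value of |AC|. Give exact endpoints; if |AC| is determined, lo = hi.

|AB| ∈ {35}
|BC| ∈ {50}
|AC| ∈ {5·√(70·√(3) + 149)}

|AC| = 5·√(70·√(3) + 149)  (≈ 82.1954)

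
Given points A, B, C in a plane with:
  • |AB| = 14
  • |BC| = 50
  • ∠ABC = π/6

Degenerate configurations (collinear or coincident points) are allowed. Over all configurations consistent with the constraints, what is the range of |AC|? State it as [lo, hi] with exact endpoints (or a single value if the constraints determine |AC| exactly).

|AB| ∈ {14}
|BC| ∈ {50}
|AC| ∈ {2·√(674 - 175·√(3))}

|AC| = 2·√(674 - 175·√(3))  (≈ 38.5171)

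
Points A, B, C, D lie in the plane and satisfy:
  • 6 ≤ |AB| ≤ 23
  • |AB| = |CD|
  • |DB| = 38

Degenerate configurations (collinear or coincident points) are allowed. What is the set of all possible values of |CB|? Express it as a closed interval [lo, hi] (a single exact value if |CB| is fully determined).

|CB| ∈ [15, 61]  (≈ [15.0000, 61.0000])

|AB| ∈ [6, 23]
|BD| ∈ {38}
|CD| ∈ [6, 23]
|AD| ∈ [15, 61]
|BC| ∈ [15, 61]
|AC| ∈ [0, 84]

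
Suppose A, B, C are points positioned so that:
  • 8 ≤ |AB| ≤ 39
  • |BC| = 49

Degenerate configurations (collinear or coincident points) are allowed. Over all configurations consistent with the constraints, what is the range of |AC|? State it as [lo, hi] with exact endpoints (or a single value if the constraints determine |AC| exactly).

|AC| ∈ [10, 88]  (≈ [10.0000, 88.0000])

|AB| ∈ [8, 39]
|BC| ∈ {49}
|AC| ∈ [10, 88]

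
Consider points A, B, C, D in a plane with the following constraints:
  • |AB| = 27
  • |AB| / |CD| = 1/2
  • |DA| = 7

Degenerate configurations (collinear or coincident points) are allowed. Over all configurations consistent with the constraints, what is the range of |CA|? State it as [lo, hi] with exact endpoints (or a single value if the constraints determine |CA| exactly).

|AB| ∈ {27}
|AD| ∈ {7}
|CD| ∈ {54}
|BD| ∈ [20, 34]
|AC| ∈ [47, 61]
|BC| ∈ [20, 88]

|CA| ∈ [47, 61]  (≈ [47.0000, 61.0000])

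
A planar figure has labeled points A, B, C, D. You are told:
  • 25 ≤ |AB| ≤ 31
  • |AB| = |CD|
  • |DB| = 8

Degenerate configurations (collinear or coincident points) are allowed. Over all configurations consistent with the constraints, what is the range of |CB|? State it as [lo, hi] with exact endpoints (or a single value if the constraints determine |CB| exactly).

|CB| ∈ [17, 39]  (≈ [17.0000, 39.0000])

|AB| ∈ [25, 31]
|BD| ∈ {8}
|CD| ∈ [25, 31]
|AD| ∈ [17, 39]
|BC| ∈ [17, 39]
|AC| ∈ [0, 70]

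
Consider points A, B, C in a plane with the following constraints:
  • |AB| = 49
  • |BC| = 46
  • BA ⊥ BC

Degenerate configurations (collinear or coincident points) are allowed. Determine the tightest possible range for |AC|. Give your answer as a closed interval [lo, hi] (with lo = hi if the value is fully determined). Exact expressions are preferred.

|AC| = √(4517)  (≈ 67.2086)

|AB| ∈ {49}
|BC| ∈ {46}
|AC| ∈ {√(4517)}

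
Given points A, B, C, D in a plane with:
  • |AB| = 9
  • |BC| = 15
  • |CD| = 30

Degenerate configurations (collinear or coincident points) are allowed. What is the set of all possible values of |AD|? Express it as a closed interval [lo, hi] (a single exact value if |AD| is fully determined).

|AD| ∈ [6, 54]  (≈ [6.0000, 54.0000])

|AB| ∈ {9}
|BC| ∈ {15}
|CD| ∈ {30}
|AC| ∈ [6, 24]
|BD| ∈ [15, 45]
|AD| ∈ [6, 54]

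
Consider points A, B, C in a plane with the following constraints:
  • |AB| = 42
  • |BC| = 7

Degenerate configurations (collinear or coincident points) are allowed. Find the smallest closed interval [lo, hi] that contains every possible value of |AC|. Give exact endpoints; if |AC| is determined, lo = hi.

|AB| ∈ {42}
|BC| ∈ {7}
|AC| ∈ [35, 49]

|AC| ∈ [35, 49]  (≈ [35.0000, 49.0000])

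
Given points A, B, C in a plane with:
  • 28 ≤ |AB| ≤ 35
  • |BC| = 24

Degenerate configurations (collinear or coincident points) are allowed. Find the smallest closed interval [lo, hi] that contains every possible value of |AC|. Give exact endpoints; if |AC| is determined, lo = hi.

|AC| ∈ [4, 59]  (≈ [4.0000, 59.0000])

|AB| ∈ [28, 35]
|BC| ∈ {24}
|AC| ∈ [4, 59]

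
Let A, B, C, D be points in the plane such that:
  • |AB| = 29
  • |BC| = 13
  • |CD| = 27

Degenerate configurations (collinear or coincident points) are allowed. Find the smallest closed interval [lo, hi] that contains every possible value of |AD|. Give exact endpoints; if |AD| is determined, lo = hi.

|AD| ∈ [0, 69]  (≈ [0.0000, 69.0000])

|AB| ∈ {29}
|BC| ∈ {13}
|CD| ∈ {27}
|AC| ∈ [16, 42]
|BD| ∈ [14, 40]
|AD| ∈ [0, 69]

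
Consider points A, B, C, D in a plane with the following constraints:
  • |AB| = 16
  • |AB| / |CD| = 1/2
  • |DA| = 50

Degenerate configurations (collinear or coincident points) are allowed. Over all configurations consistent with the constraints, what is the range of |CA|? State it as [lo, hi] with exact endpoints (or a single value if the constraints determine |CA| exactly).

|CA| ∈ [18, 82]  (≈ [18.0000, 82.0000])

|AB| ∈ {16}
|AD| ∈ {50}
|CD| ∈ {32}
|BD| ∈ [34, 66]
|AC| ∈ [18, 82]
|BC| ∈ [2, 98]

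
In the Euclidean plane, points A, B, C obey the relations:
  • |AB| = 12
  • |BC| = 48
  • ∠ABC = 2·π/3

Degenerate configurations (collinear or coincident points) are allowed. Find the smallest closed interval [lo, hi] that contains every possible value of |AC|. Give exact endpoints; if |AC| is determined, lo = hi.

|AB| ∈ {12}
|BC| ∈ {48}
|AC| ∈ {12·√(21)}

|AC| = 12·√(21)  (≈ 54.9909)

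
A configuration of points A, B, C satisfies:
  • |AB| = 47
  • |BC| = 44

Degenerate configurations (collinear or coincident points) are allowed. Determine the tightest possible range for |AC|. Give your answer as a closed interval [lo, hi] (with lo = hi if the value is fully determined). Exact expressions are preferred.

|AC| ∈ [3, 91]  (≈ [3.0000, 91.0000])

|AB| ∈ {47}
|BC| ∈ {44}
|AC| ∈ [3, 91]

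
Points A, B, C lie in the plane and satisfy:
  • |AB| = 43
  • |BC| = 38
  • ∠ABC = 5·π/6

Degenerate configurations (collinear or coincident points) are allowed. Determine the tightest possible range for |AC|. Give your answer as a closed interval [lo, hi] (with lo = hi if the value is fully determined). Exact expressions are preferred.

|AB| ∈ {43}
|BC| ∈ {38}
|AC| ∈ {√(1634·√(3) + 3293)}

|AC| = √(1634·√(3) + 3293)  (≈ 78.2507)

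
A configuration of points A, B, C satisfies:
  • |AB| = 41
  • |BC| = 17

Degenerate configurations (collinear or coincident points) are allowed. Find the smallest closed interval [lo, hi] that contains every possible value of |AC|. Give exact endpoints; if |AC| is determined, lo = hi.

|AC| ∈ [24, 58]  (≈ [24.0000, 58.0000])

|AB| ∈ {41}
|BC| ∈ {17}
|AC| ∈ [24, 58]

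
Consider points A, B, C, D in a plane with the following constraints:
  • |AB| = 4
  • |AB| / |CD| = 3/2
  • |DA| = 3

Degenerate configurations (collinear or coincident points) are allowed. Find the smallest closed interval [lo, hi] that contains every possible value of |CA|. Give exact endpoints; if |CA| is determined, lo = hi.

|AB| ∈ {4}
|AD| ∈ {3}
|CD| ∈ {8/3}
|BD| ∈ [1, 7]
|AC| ∈ [1/3, 17/3]
|BC| ∈ [0, 29/3]

|CA| ∈ [1/3, 17/3]  (≈ [0.3333, 5.6667])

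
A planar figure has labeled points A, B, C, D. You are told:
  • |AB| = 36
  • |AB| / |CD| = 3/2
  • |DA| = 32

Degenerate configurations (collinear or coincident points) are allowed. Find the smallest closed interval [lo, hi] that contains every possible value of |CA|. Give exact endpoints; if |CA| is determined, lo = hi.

|AB| ∈ {36}
|AD| ∈ {32}
|CD| ∈ {24}
|BD| ∈ [4, 68]
|AC| ∈ [8, 56]
|BC| ∈ [0, 92]

|CA| ∈ [8, 56]  (≈ [8.0000, 56.0000])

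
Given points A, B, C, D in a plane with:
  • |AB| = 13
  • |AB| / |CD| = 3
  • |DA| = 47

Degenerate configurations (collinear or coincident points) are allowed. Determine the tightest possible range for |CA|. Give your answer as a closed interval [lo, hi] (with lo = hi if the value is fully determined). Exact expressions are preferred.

|AB| ∈ {13}
|AD| ∈ {47}
|CD| ∈ {13/3}
|BD| ∈ [34, 60]
|AC| ∈ [128/3, 154/3]
|BC| ∈ [89/3, 193/3]

|CA| ∈ [128/3, 154/3]  (≈ [42.6667, 51.3333])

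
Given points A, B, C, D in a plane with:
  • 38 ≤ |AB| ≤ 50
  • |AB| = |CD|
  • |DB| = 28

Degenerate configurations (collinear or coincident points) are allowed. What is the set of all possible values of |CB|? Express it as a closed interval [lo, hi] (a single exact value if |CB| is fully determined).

|CB| ∈ [10, 78]  (≈ [10.0000, 78.0000])

|AB| ∈ [38, 50]
|BD| ∈ {28}
|CD| ∈ [38, 50]
|AD| ∈ [10, 78]
|BC| ∈ [10, 78]
|AC| ∈ [0, 128]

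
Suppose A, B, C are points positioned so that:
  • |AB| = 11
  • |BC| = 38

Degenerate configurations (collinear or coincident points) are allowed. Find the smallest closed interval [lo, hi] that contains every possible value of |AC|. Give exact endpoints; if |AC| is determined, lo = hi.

|AC| ∈ [27, 49]  (≈ [27.0000, 49.0000])

|AB| ∈ {11}
|BC| ∈ {38}
|AC| ∈ [27, 49]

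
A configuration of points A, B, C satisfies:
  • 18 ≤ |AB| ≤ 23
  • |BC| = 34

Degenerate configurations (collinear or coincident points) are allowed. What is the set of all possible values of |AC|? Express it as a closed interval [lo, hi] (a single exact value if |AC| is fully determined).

|AC| ∈ [11, 57]  (≈ [11.0000, 57.0000])

|AB| ∈ [18, 23]
|BC| ∈ {34}
|AC| ∈ [11, 57]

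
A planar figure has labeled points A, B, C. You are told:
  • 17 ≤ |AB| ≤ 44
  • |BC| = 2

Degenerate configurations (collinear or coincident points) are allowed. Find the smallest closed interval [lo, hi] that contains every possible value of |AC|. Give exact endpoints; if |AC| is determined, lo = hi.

|AB| ∈ [17, 44]
|BC| ∈ {2}
|AC| ∈ [15, 46]

|AC| ∈ [15, 46]  (≈ [15.0000, 46.0000])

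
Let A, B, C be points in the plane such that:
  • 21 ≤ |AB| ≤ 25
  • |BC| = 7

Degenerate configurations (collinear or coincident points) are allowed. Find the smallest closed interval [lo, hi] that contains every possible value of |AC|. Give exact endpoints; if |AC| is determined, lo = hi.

|AB| ∈ [21, 25]
|BC| ∈ {7}
|AC| ∈ [14, 32]

|AC| ∈ [14, 32]  (≈ [14.0000, 32.0000])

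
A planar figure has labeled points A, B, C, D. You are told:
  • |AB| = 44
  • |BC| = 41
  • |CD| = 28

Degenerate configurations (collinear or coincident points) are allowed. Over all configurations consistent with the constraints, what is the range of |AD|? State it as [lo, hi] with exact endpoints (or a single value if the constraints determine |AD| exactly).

|AD| ∈ [0, 113]  (≈ [0.0000, 113.0000])

|AB| ∈ {44}
|BC| ∈ {41}
|CD| ∈ {28}
|AC| ∈ [3, 85]
|BD| ∈ [13, 69]
|AD| ∈ [0, 113]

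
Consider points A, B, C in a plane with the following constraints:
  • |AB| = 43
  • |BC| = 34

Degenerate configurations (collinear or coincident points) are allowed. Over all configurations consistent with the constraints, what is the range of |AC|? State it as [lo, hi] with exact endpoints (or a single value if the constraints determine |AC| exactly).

|AB| ∈ {43}
|BC| ∈ {34}
|AC| ∈ [9, 77]

|AC| ∈ [9, 77]  (≈ [9.0000, 77.0000])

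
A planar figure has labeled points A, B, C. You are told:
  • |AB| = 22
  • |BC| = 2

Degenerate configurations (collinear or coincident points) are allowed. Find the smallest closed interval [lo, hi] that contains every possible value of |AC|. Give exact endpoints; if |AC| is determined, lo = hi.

|AB| ∈ {22}
|BC| ∈ {2}
|AC| ∈ [20, 24]

|AC| ∈ [20, 24]  (≈ [20.0000, 24.0000])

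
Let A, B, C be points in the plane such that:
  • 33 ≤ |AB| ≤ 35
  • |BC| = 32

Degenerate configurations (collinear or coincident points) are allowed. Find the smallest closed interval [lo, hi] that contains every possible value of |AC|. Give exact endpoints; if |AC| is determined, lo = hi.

|AB| ∈ [33, 35]
|BC| ∈ {32}
|AC| ∈ [1, 67]

|AC| ∈ [1, 67]  (≈ [1.0000, 67.0000])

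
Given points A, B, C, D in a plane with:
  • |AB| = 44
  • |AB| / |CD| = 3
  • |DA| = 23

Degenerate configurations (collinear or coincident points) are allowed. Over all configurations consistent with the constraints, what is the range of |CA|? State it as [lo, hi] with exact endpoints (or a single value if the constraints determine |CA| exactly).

|AB| ∈ {44}
|AD| ∈ {23}
|CD| ∈ {44/3}
|BD| ∈ [21, 67]
|AC| ∈ [25/3, 113/3]
|BC| ∈ [19/3, 245/3]

|CA| ∈ [25/3, 113/3]  (≈ [8.3333, 37.6667])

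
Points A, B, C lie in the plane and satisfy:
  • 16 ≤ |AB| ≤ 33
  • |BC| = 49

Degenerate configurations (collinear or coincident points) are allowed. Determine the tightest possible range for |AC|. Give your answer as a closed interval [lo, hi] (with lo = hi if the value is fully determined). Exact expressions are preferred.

|AB| ∈ [16, 33]
|BC| ∈ {49}
|AC| ∈ [16, 82]

|AC| ∈ [16, 82]  (≈ [16.0000, 82.0000])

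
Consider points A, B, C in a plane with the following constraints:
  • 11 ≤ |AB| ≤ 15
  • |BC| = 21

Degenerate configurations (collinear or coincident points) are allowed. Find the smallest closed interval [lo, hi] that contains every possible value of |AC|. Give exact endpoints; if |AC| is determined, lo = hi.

|AB| ∈ [11, 15]
|BC| ∈ {21}
|AC| ∈ [6, 36]

|AC| ∈ [6, 36]  (≈ [6.0000, 36.0000])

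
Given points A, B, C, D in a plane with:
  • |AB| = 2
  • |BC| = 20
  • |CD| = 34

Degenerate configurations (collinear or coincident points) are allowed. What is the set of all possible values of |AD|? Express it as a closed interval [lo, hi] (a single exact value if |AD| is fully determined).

|AB| ∈ {2}
|BC| ∈ {20}
|CD| ∈ {34}
|AC| ∈ [18, 22]
|BD| ∈ [14, 54]
|AD| ∈ [12, 56]

|AD| ∈ [12, 56]  (≈ [12.0000, 56.0000])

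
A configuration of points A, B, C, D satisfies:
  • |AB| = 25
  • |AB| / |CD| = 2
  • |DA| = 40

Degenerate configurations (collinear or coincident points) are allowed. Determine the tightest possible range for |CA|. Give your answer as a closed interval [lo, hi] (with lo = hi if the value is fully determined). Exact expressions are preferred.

|CA| ∈ [55/2, 105/2]  (≈ [27.5000, 52.5000])

|AB| ∈ {25}
|AD| ∈ {40}
|CD| ∈ {25/2}
|BD| ∈ [15, 65]
|AC| ∈ [55/2, 105/2]
|BC| ∈ [5/2, 155/2]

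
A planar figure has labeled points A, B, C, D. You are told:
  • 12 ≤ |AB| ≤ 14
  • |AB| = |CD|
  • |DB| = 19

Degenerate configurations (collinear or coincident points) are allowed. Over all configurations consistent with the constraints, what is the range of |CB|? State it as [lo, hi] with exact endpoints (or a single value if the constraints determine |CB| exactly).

|AB| ∈ [12, 14]
|BD| ∈ {19}
|CD| ∈ [12, 14]
|AD| ∈ [5, 33]
|BC| ∈ [5, 33]
|AC| ∈ [0, 47]

|CB| ∈ [5, 33]  (≈ [5.0000, 33.0000])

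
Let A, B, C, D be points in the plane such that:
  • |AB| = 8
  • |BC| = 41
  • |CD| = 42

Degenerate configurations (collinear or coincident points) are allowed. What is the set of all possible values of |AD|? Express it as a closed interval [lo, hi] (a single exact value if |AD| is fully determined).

|AD| ∈ [0, 91]  (≈ [0.0000, 91.0000])

|AB| ∈ {8}
|BC| ∈ {41}
|CD| ∈ {42}
|AC| ∈ [33, 49]
|BD| ∈ [1, 83]
|AD| ∈ [0, 91]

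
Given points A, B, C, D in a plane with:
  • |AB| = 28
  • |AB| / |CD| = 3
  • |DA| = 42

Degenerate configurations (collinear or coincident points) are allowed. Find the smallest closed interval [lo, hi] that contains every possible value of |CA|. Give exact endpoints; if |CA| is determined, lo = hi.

|CA| ∈ [98/3, 154/3]  (≈ [32.6667, 51.3333])

|AB| ∈ {28}
|AD| ∈ {42}
|CD| ∈ {28/3}
|BD| ∈ [14, 70]
|AC| ∈ [98/3, 154/3]
|BC| ∈ [14/3, 238/3]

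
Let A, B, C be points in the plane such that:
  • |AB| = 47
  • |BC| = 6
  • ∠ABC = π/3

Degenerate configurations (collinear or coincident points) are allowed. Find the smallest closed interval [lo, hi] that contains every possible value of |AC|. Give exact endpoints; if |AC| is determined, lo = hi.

|AB| ∈ {47}
|BC| ∈ {6}
|AC| ∈ {√(1963)}

|AC| = √(1963)  (≈ 44.3058)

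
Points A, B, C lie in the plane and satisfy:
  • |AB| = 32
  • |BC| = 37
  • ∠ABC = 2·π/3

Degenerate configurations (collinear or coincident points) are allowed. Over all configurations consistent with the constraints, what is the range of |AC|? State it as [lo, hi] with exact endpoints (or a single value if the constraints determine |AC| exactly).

|AB| ∈ {32}
|BC| ∈ {37}
|AC| ∈ {7·√(73)}

|AC| = 7·√(73)  (≈ 59.8080)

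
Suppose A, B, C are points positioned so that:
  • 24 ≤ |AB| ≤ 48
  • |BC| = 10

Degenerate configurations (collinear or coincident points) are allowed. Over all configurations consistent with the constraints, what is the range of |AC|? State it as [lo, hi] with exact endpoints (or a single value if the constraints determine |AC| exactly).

|AB| ∈ [24, 48]
|BC| ∈ {10}
|AC| ∈ [14, 58]

|AC| ∈ [14, 58]  (≈ [14.0000, 58.0000])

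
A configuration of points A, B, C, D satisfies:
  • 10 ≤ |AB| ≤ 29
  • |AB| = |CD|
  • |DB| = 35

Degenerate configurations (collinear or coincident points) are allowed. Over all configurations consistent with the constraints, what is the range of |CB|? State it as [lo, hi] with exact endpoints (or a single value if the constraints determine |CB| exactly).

|AB| ∈ [10, 29]
|BD| ∈ {35}
|CD| ∈ [10, 29]
|AD| ∈ [6, 64]
|BC| ∈ [6, 64]
|AC| ∈ [0, 93]

|CB| ∈ [6, 64]  (≈ [6.0000, 64.0000])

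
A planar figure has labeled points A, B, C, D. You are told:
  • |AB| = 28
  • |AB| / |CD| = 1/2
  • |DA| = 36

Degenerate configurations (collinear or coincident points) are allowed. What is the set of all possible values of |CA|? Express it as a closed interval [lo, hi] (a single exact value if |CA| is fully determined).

|AB| ∈ {28}
|AD| ∈ {36}
|CD| ∈ {56}
|BD| ∈ [8, 64]
|AC| ∈ [20, 92]
|BC| ∈ [0, 120]

|CA| ∈ [20, 92]  (≈ [20.0000, 92.0000])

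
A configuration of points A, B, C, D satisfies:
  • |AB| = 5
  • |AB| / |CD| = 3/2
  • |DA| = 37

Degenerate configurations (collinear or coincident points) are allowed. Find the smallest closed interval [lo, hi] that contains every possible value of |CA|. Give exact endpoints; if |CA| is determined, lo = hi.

|AB| ∈ {5}
|AD| ∈ {37}
|CD| ∈ {10/3}
|BD| ∈ [32, 42]
|AC| ∈ [101/3, 121/3]
|BC| ∈ [86/3, 136/3]

|CA| ∈ [101/3, 121/3]  (≈ [33.6667, 40.3333])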